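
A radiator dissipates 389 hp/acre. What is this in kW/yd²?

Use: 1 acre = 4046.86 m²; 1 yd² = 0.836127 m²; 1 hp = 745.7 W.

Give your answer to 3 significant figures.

389 hp/acre × 745.7 W/hp ÷ 4046.86 m²/acre = 71.6796 W/m²
71.6796 W/m² ÷ 1000 W/kW × 0.836127 m²/yd² = 0.0599332 kW/yd²

0.0599 kW/yd²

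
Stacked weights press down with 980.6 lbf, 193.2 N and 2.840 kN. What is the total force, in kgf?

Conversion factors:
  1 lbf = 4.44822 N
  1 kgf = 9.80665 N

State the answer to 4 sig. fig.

980.6 lbf × 4.44822 = 4361.92 N
193.2 N (already N)
2.840 kN × 1000 = 2840 N
Sum: 4361.92 + 193.2 + 2840 = 7395.12 N
In kgf: 7395.12 / 9.80665 = 754.092 kgf

754.1 kgf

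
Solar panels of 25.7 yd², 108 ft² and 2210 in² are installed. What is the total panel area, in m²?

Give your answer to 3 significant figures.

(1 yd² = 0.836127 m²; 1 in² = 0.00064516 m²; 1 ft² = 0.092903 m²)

32.9 m²

25.7 yd² × 0.836127 = 21.4885 m²
108 ft² × 0.092903 = 10.0335 m²
2210 in² × 0.00064516 = 1.4258 m²
Total: 21.4885 + 10.0335 + 1.4258 = 32.9478 m²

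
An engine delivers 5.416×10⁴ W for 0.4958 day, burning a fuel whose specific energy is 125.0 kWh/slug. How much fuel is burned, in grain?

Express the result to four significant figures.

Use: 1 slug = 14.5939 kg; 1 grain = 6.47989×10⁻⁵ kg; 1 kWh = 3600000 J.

1.161×10⁶ grain

0.4958 day → 42837.1 s
E = P × t = 54160 × 42837.1 = 2.32006×10⁹ J
125.0 kWh/slug → 3.08348×10⁷ J/kg
m = E / e_s = 2.32006×10⁹ / 3.08348×10⁷ = 75.2416 kg
In grain: 75.2416 / 6.47989×10⁻⁵ = 1.16116×10⁶ grain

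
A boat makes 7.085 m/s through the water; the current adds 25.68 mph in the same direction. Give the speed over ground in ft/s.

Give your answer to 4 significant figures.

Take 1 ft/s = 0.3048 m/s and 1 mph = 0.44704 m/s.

60.91 ft/s

7.085 m/s (already m/s)
25.68 mph × 0.44704 = 11.48 m/s
Sum: 7.085 + 11.48 = 18.565 m/s
In ft/s: 18.565 / 0.3048 = 60.9088 ft/s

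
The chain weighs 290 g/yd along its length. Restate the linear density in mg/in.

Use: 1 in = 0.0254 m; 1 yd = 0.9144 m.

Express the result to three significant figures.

8060 mg/in

290 g/yd × 0.001 kg/g ÷ 0.9144 m/yd = 0.317148 kg/m
0.317148 kg/m ÷ 10⁻⁶ kg/mg × 0.0254 m/in = 8055.56 mg/in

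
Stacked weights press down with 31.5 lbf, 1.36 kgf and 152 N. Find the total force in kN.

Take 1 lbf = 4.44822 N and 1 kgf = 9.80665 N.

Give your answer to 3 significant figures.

0.305 kN

31.5 lbf × 4.44822 = 140.119 N
1.36 kgf × 9.80665 = 13.337 N
152 N (already N)
Total: 140.119 + 13.337 + 152 = 305.456 N
In kN: 305.456 / 1000 = 0.305456 kN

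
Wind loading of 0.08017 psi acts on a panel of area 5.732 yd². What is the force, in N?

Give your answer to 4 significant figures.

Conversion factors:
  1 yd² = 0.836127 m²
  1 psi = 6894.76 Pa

2649 N

0.08017 psi × 6894.76 → 552.753 Pa
5.732 yd² × 0.836127 → 4.79268 m²
F = P × A = 552.753 Pa × 4.79268 m² = 2649.17 N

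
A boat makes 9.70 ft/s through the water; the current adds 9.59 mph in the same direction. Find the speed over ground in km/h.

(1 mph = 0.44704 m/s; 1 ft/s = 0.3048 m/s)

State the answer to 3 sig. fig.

26.1 km/h

9.70 ft/s × 0.3048 = 2.95656 m/s
9.59 mph × 0.44704 = 4.28711 m/s
Sum: 2.95656 + 4.28711 = 7.24367 m/s
In km/h: 7.24367 / (1/3.6) = 26.0772 km/h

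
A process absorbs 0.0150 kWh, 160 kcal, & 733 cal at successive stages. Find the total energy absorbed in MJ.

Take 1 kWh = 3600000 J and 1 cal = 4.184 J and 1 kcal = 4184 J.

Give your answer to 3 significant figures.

0.0150 kWh × 3600000 → 54000 J
160 kcal × 4184 → 669440 J
733 cal × 4.184 → 3066.87 J
Combined: 54000 + 669440 + 3066.87 = 726507 J
In MJ: 726507 / 1000000 = 0.726507 MJ

0.727 MJ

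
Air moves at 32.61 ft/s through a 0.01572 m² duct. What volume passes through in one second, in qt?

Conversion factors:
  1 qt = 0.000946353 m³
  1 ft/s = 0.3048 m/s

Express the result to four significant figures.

165.1 qt

32.61 ft/s × 0.3048 = 9.93953 m/s
V = v × A × t = 9.93953 m/s × 0.01572 m² × 1 s = 0.156249 m³
0.156249 m³ ÷ (0.000946353 m³/qt) = 165.106 qt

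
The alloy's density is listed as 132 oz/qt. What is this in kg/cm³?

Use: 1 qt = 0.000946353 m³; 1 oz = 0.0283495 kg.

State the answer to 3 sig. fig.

0.00395 kg/cm³

132 oz/qt × 0.0283495 kg/oz ÷ 0.000946353 m³/qt = 3954.27 kg/m³
3954.27 kg/m³ × 10⁻⁶ m³/cm³ = 0.00395427 kg/cm³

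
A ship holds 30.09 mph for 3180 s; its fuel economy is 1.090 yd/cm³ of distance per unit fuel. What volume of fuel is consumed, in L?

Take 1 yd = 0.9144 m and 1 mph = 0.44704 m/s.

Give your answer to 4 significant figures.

30.09 mph → 13.4514 m/s
d = v × t = 13.4514 × 3180 = 42775.5 m
1.090 yd/cm³ → 996696 m/m³
V = d / (distance per unit fuel) = 42775.5 / 996696 = 0.0429173 m³
In L: 0.0429173 / 0.001 = 42.9173 L

42.92 L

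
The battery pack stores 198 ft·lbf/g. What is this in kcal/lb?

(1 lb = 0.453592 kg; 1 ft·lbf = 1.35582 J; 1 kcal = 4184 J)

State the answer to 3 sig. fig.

29.1 kcal/lb

198 ft·lbf/g × 1.35582 J/ft·lbf ÷ 0.001 kg/g = 268452 J/kg
268452 J/kg ÷ 4184 J/kcal × 0.453592 kg/lb = 29.1032 kcal/lb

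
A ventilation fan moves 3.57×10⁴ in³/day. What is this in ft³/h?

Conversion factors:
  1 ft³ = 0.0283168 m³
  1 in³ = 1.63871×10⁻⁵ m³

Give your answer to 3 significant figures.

0.861 ft³/h

3.57×10⁴ in³/day × 1.63871×10⁻⁵ m³/in³ ÷ 86400 s/day = 6.77106×10⁻⁶ m³/s
6.77106×10⁻⁶ m³/s ÷ 0.0283168 m³/ft³ × 3600 s/h = 0.860825 ft³/h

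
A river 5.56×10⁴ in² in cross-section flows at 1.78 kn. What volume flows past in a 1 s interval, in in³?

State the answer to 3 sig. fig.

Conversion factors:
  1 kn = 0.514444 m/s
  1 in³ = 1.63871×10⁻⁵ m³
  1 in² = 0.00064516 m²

2.00×10⁶ in³

1.78 kn × 0.514444 → 0.91571 m/s
5.56×10⁴ in² × 0.00064516 → 35.8709 m²
V = v × A × t = 0.91571 m/s × 35.8709 m² × 1 s = 32.8473 m³
32.8473 m³ ÷ (1.63871×10⁻⁵ m³/in³) = 2.00446×10⁶ in³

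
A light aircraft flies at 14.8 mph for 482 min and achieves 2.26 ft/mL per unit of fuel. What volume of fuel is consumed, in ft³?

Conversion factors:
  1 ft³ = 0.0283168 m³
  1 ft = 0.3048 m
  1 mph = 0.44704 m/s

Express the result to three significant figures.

14.8 mph → 6.61619 m/s
482 min → 28920 s
d = v × t = 6.61619 × 28920 = 191340 m
2.26 ft/mL → 688848 m/m³
V = d / (distance per unit fuel) = 191340 / 688848 = 0.277768 m³
In ft³: 0.277768 / 0.0283168 = 9.8093 ft³

9.81 ft³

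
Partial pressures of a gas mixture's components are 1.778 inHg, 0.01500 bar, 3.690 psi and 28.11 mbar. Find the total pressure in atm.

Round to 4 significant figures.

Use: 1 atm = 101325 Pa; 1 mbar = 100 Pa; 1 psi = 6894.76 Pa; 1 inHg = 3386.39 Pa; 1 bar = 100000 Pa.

1.778 inHg × 3386.39 → 6021 Pa
0.01500 bar × 100000 → 1500 Pa
3.690 psi × 6894.76 → 25441.7 Pa
28.11 mbar × 100 → 2811 Pa
Sum: 6021 + 1500 + 25441.7 + 2811 = 35773.7 Pa
In atm: 35773.7 / 101325 = 0.353059 atm

0.3531 atm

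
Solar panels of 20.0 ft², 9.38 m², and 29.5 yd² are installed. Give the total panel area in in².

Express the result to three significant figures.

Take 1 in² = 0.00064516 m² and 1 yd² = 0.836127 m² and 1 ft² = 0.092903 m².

20.0 ft² × 0.092903 = 1.85806 m²
9.38 m² (already m²)
29.5 yd² × 0.836127 = 24.6657 m²
Combined: 1.85806 + 9.38 + 24.6657 = 35.9038 m²
In in²: 35.9038 / 0.00064516 = 55651 in²

5.57×10⁴ in²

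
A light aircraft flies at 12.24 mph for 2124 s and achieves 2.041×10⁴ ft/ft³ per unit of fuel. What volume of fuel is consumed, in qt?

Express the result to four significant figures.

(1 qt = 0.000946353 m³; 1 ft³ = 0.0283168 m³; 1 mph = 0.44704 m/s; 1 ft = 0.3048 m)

12.24 mph → 5.47177 m/s
d = v × t = 5.47177 × 2124 = 11622 m
2.041×10⁴ ft/ft³ → 219692 m/m³
V = d / (distance per unit fuel) = 11622 / 219692 = 0.0529013 m³
In qt: 0.0529013 / 0.000946353 = 55.9002 qt

55.90 qt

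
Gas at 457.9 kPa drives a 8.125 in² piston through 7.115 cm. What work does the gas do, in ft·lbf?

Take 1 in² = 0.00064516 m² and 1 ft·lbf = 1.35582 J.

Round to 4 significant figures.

457.9 kPa → 457900 Pa
8.125 in² → 0.00524192 m²
F = P × A = 457900 × 0.00524192 = 2400.28 N
7.115 cm → 0.07115 m
W = F × d = 2400.28 × 0.07115 = 170.78 J
In ft·lbf: 170.78 / 1.35582 = 125.961 ft·lbf

126.0 ft·lbf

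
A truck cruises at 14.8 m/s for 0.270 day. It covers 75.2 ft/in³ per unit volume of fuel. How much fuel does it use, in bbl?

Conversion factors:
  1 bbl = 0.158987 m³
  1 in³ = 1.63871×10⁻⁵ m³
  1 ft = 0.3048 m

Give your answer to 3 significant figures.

0.270 day → 23328 s
d = v × t = 14.8 × 23328 = 345254 m
75.2 ft/in³ → 1.39872×10⁶ m/m³
V = d / (distance per unit fuel) = 345254 / 1.39872×10⁶ = 0.246836 m³
In bbl: 0.246836 / 0.158987 = 1.55255 bbl

1.55 bbl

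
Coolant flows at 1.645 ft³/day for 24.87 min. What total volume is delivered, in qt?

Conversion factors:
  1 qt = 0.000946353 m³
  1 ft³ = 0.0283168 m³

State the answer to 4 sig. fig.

0.8501 qt

1.645 ft³/day → 5.39134×10⁻⁷ m³/s
24.87 min → 1492.2 s
V = Q × t = 5.39134×10⁻⁷ × 1492.2 = 8.04496×10⁻⁴ m³
In qt: 8.04496×10⁻⁴ / 0.000946353 = 0.850101 qt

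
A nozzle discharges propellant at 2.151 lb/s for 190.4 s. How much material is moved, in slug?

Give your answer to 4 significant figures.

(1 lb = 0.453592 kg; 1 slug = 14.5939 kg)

12.73 slug

2.151 lb/s → 0.975676 kg/s
m = ṁ × t = 0.975676 × 190.4 = 185.769 kg
In slug: 185.769 / 14.5939 = 12.7292 slug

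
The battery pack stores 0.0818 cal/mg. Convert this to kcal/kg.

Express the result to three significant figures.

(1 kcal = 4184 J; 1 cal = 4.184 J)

0.0818 cal/mg × 4.184 J/cal ÷ 10⁻⁶ kg/mg = 342251 J/kg
342251 J/kg ÷ 4184 J/kcal = 81.8 kcal/kg

81.8 kcal/kg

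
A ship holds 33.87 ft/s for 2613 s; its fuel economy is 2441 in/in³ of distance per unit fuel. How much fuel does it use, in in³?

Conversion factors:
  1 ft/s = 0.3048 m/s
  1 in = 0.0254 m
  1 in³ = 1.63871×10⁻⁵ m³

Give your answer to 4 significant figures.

435.1 in³

33.87 ft/s → 10.3236 m/s
d = v × t = 10.3236 × 2613 = 26975.6 m
2441 in/in³ → 3.78355×10⁶ m/m³
V = d / (distance per unit fuel) = 26975.6 / 3.78355×10⁶ = 0.00712971 m³
In in³: 0.00712971 / 1.63871×10⁻⁵ = 435.081 in³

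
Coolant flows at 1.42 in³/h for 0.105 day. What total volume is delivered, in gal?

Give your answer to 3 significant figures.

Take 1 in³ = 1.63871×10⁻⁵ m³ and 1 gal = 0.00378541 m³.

1.42 in³/h → 6.4638×10⁻⁹ m³/s
0.105 day → 9072 s
V = Q × t = 6.4638×10⁻⁹ × 9072 = 5.86396×10⁻⁵ m³
In gal: 5.86396×10⁻⁵ / 0.00378541 = 0.015491 gal

0.0155 gal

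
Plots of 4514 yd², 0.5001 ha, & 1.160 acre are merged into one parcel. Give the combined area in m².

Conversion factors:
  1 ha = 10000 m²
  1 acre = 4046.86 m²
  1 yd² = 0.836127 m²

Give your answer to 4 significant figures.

1.347×10⁴ m²

4514 yd² × 0.836127 = 3774.28 m²
0.5001 ha × 10000 = 5001 m²
1.160 acre × 4046.86 = 4694.36 m²
Total: 3774.28 + 5001 + 4694.36 = 13469.6 m²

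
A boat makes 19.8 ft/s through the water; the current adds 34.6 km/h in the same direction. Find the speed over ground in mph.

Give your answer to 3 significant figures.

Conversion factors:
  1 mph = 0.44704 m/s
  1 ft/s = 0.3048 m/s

19.8 ft/s × 0.3048 = 6.03504 m/s
34.6 km/h × (1/3.6) = 9.61111 m/s
Total: 6.03504 + 9.61111 = 15.6462 m/s
In mph: 15.6462 / 0.44704 = 34.9996 mph

35.0 mph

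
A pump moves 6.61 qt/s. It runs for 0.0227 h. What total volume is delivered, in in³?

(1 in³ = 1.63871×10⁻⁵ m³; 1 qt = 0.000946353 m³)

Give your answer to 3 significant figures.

6.61 qt/s → 0.00625539 m³/s
0.0227 h → 81.72 s
V = Q × t = 0.00625539 × 81.72 = 0.51119 m³
In in³: 0.51119 / 1.63871×10⁻⁵ = 31194.7 in³

3.12×10⁴ in³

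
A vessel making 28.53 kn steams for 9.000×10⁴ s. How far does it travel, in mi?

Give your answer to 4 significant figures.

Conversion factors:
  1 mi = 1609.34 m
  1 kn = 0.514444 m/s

28.53 kn × 0.514444 = 14.6771 m/s
d = v × t = 14.6771 m/s × 90000 s = 1.32094×10⁶ m
1.32094×10⁶ m ÷ (1609.34 m/mi) = 820.796 mi

820.8 mi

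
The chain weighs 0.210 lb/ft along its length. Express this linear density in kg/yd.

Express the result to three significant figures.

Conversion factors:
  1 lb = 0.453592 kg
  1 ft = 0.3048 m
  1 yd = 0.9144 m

0.210 lb/ft × 0.453592 kg/lb ÷ 0.3048 m/ft = 0.312514 kg/m
0.312514 kg/m × 0.9144 m/yd = 0.285763 kg/yd

0.286 kg/yd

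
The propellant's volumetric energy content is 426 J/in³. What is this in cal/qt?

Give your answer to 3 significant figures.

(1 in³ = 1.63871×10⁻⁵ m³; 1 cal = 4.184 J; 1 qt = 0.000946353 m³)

5880 cal/qt

426 J/in³ ÷ 1.63871×10⁻⁵ m³/in³ = 2.59961×10⁷ J/m³
2.59961×10⁷ J/m³ ÷ 4.184 J/cal × 0.000946353 m³/qt = 5879.9 cal/qt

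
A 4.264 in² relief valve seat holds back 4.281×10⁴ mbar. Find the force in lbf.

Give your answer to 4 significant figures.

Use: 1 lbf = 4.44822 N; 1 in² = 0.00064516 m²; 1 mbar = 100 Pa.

4.281×10⁴ mbar × 100 → 4.281×10⁶ Pa
4.264 in² × 0.00064516 → 0.00275096 m²
F = P × A = 4.281×10⁶ Pa × 0.00275096 m² = 11776.9 N
11776.9 N ÷ (4.44822 N/lbf) = 2647.55 lbf

2648 lbf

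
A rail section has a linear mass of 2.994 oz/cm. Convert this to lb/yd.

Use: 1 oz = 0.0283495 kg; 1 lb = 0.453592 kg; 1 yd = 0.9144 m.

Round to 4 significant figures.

17.11 lb/yd

2.994 oz/cm × 0.0283495 kg/oz ÷ 0.01 m/cm = 8.48784 kg/m
8.48784 kg/m ÷ 0.453592 kg/lb × 0.9144 m/yd = 17.1107 lb/yd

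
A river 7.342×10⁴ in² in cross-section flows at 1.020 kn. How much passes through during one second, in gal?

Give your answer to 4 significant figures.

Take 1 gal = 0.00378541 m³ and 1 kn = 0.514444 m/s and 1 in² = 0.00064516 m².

1.020 kn × 0.514444 → 0.524733 m/s
7.342×10⁴ in² × 0.00064516 → 47.3676 m²
V = v × A × t = 0.524733 m/s × 47.3676 m² × 1 s = 24.8553 m³
24.8553 m³ ÷ (0.00378541 m³/gal) = 6566.08 gal

6566 gal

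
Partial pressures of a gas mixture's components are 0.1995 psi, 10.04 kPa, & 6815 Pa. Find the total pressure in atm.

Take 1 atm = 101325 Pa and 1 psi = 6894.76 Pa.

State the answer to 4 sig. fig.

0.1995 psi × 6894.76 → 1375.5 Pa
10.04 kPa × 1000 → 10040 Pa
6815 Pa (already Pa)
Total: 1375.5 + 10040 + 6815 = 18230.5 Pa
In atm: 18230.5 / 101325 = 0.179921 atm

0.1799 atm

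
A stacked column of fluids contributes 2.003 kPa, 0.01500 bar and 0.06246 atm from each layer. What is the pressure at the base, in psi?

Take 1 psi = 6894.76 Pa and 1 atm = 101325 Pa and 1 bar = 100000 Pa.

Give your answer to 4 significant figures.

1.426 psi

2.003 kPa × 1000 → 2003 Pa
0.01500 bar × 100000 → 1500 Pa
0.06246 atm × 101325 → 6328.76 Pa
Sum: 2003 + 1500 + 6328.76 = 9831.76 Pa
In psi: 9831.76 / 6894.76 = 1.42598 psi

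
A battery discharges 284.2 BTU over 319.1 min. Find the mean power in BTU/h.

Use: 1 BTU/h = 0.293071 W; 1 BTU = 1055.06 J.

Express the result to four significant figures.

284.2 BTU × 1055.06 → 299848 J
319.1 min × 60 → 19146 s
P = E / t = 299848 J / 19146 s = 15.6611 W
15.6611 W ÷ (0.293071 W/BTU/h) = 53.4379 BTU/h

53.44 BTU/h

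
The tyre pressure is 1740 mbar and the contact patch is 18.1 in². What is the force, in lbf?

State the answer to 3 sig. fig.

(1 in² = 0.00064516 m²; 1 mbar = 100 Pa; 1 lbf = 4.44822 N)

457 lbf

1740 mbar × 100 = 174000 Pa
18.1 in² × 0.00064516 = 0.0116774 m²
F = P × A = 174000 Pa × 0.0116774 m² = 2031.87 N
2031.87 N ÷ (4.44822 N/lbf) = 456.783 lbf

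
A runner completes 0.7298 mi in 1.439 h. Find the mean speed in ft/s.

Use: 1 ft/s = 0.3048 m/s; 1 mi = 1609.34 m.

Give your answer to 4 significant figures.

0.7298 mi × 1609.34 → 1174.5 m
1.439 h × 3600 → 5180.4 s
v = d / t = 1174.5 m / 5180.4 s = 0.22672 m/s
0.22672 m/s ÷ (0.3048 m/s/ft/s) = 0.743832 ft/s

0.7438 ft/s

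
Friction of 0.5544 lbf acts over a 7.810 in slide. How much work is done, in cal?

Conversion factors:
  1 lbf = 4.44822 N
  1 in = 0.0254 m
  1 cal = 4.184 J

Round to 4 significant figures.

0.5544 lbf × 4.44822 → 2.46609 N
7.810 in × 0.0254 → 0.198374 m
W = F × d = 2.46609 N × 0.198374 m = 0.489208 J
0.489208 J ÷ (4.184 J/cal) = 0.116924 cal

0.1169 cal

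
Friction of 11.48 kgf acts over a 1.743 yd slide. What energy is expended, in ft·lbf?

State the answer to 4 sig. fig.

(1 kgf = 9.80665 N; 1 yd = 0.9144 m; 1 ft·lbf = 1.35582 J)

132.3 ft·lbf

11.48 kgf × 9.80665 → 112.58 N
1.743 yd × 0.9144 → 1.5938 m
W = F × d = 112.58 N × 1.5938 m = 179.43 J
179.43 J ÷ (1.35582 J/ft·lbf) = 132.341 ft·lbf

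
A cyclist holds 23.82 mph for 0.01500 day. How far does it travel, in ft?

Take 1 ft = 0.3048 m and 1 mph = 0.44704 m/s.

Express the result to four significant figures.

23.82 mph × 0.44704 → 10.6485 m/s
0.01500 day × 86400 → 1296 s
d = v × t = 10.6485 m/s × 1296 s = 13800.5 m
13800.5 m ÷ (0.3048 m/ft) = 45277.2 ft

4.528×10⁴ ft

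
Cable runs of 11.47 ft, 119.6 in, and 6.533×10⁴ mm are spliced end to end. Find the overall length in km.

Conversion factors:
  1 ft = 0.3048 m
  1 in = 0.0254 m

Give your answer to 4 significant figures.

11.47 ft × 0.3048 → 3.49606 m
119.6 in × 0.0254 → 3.03784 m
6.533×10⁴ mm × 0.001 → 65.33 m
Combined: 3.49606 + 3.03784 + 65.33 = 71.8639 m
In km: 71.8639 / 1000 = 0.0718639 km

0.07186 km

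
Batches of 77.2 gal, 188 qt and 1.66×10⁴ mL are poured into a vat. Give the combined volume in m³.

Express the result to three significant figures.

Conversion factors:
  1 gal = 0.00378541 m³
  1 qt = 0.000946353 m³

0.487 m³

77.2 gal × 0.00378541 → 0.292234 m³
188 qt × 0.000946353 → 0.177914 m³
1.66×10⁴ mL × 10⁻⁶ → 0.0166 m³
Sum: 0.292234 + 0.177914 + 0.0166 = 0.486748 m³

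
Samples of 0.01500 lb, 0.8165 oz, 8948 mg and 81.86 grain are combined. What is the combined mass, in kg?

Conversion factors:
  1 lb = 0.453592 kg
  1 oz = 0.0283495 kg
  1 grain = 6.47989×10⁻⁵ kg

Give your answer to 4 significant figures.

0.01500 lb × 0.453592 = 0.00680388 kg
0.8165 oz × 0.0283495 = 0.0231474 kg
8948 mg × 10⁻⁶ = 0.008948 kg
81.86 grain × 6.47989×10⁻⁵ = 0.00530444 kg
Combined: 0.00680388 + 0.0231474 + 0.008948 + 0.00530444 = 0.0442037 kg

0.04420 kg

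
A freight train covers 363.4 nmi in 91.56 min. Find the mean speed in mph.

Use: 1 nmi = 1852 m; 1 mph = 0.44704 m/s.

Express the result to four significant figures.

274.0 mph

363.4 nmi × 1852 → 673017 m
91.56 min × 60 → 5493.6 s
v = d / t = 673017 m / 5493.6 s = 122.509 m/s
122.509 m/s ÷ (0.44704 m/s/mph) = 274.045 mph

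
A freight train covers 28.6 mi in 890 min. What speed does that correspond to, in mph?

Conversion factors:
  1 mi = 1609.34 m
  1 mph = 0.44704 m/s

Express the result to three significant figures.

1.93 mph

28.6 mi × 1609.34 = 46027.1 m
890 min × 60 = 53400 s
v = d / t = 46027.1 m / 53400 s = 0.861931 m/s
0.861931 m/s ÷ (0.44704 m/s/mph) = 1.92808 mph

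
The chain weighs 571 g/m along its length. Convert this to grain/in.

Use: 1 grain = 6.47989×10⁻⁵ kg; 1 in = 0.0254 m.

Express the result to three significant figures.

571 g/m × 0.001 kg/g = 0.571 kg/m
0.571 kg/m ÷ 6.47989×10⁻⁵ kg/grain × 0.0254 m/in = 223.822 grain/in

224 grain/in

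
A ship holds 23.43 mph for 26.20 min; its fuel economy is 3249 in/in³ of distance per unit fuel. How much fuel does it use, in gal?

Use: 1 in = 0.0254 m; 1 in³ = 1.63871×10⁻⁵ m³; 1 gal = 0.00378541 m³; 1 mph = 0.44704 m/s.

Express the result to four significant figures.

23.43 mph → 10.4741 m/s
26.20 min → 1572 s
d = v × t = 10.4741 × 1572 = 16465.3 m
3249 in/in³ → 5.03595×10⁶ m/m³
V = d / (distance per unit fuel) = 16465.3 / 5.03595×10⁶ = 0.00326955 m³
In gal: 0.00326955 / 0.00378541 = 0.863724 gal

0.8637 gal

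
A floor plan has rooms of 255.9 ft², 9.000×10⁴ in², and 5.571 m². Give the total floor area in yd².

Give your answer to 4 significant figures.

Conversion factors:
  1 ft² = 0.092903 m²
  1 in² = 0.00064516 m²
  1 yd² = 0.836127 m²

104.5 yd²

255.9 ft² × 0.092903 = 23.7739 m²
9.000×10⁴ in² × 0.00064516 = 58.0644 m²
5.571 m² (already m²)
Combined: 23.7739 + 58.0644 + 5.571 = 87.4093 m²
In yd²: 87.4093 / 0.836127 = 104.541 yd²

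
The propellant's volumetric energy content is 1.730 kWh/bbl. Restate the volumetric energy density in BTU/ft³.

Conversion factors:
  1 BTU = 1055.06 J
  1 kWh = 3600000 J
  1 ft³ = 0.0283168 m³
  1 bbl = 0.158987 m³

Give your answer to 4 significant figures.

1.730 kWh/bbl × 3600000 J/kWh ÷ 0.158987 m³/bbl = 3.9173×10⁷ J/m³
3.9173×10⁷ J/m³ ÷ 1055.06 J/BTU × 0.0283168 m³/ft³ = 1051.37 BTU/ft³

1051 BTU/ft³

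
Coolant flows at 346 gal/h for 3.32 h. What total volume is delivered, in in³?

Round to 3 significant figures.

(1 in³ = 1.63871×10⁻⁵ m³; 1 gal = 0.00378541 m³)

2.65×10⁵ in³

346 gal/h → 3.6382×10⁻⁴ m³/s
3.32 h → 11952 s
V = Q × t = 3.6382×10⁻⁴ × 11952 = 4.34838 m³
In in³: 4.34838 / 1.63871×10⁻⁵ = 265354 in³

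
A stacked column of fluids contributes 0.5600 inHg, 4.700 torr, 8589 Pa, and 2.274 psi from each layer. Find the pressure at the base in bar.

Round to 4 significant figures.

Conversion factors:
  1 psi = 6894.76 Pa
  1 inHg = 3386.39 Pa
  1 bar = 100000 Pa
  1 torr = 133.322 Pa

0.5600 inHg × 3386.39 = 1896.38 Pa
4.700 torr × 133.322 = 626.613 Pa
8589 Pa (already Pa)
2.274 psi × 6894.76 = 15678.7 Pa
Total: 1896.38 + 626.613 + 8589 + 15678.7 = 26790.7 Pa
In bar: 26790.7 / 100000 = 0.267907 bar

0.2679 bar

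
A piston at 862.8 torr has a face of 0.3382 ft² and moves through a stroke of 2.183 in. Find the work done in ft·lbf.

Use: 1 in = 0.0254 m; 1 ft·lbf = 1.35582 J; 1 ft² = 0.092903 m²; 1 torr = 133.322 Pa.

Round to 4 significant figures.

862.8 torr → 115030 Pa
0.3382 ft² → 0.0314198 m²
F = P × A = 115030 × 0.0314198 = 3614.22 N
2.183 in → 0.0554482 m
W = F × d = 3614.22 × 0.0554482 = 200.402 J
In ft·lbf: 200.402 / 1.35582 = 147.809 ft·lbf

147.8 ft·lbf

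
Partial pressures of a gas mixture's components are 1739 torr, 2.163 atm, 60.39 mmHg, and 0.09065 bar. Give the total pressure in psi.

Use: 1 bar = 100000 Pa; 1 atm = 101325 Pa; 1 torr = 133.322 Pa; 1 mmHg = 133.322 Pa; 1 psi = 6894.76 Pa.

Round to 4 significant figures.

67.90 psi

1739 torr × 133.322 = 231847 Pa
2.163 atm × 101325 = 219166 Pa
60.39 mmHg × 133.322 = 8051.32 Pa
0.09065 bar × 100000 = 9065 Pa
Total: 231847 + 219166 + 8051.32 + 9065 = 468129 Pa
In psi: 468129 / 6894.76 = 67.8963 psi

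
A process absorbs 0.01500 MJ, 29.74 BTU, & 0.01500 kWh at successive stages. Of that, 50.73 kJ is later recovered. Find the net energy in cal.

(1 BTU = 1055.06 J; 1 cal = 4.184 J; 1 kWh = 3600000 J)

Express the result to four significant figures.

1.187×10⁴ cal

0.01500 MJ × 1000000 = 15000 J
29.74 BTU × 1055.06 = 31377.5 J
0.01500 kWh × 3600000 = 54000 J
50.73 kJ × 1000 = 50730 J
Result: 15000 + 31377.5 + 54000 − 50730 = 49647.5 J
In cal: 49647.5 / 4.184 = 11866 cal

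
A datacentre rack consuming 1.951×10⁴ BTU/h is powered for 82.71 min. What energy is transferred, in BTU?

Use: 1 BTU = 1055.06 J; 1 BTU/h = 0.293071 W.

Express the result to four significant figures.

1.951×10⁴ BTU/h × 0.293071 → 5717.82 W
82.71 min × 60 → 4962.6 s
E = P × t = 5717.82 W × 4962.6 s = 2.83753×10⁷ J
2.83753×10⁷ J ÷ (1055.06 J/BTU) = 26894.5 BTU

2.689×10⁴ BTU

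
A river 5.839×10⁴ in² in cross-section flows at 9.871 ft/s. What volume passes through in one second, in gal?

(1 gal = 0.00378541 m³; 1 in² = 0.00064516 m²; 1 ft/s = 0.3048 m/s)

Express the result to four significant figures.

9.871 ft/s × 0.3048 = 3.00868 m/s
5.839×10⁴ in² × 0.00064516 = 37.6709 m²
V = v × A × t = 3.00868 m/s × 37.6709 m² × 1 s = 113.34 m³
113.34 m³ ÷ (0.00378541 m³/gal) = 29941.3 gal

2.994×10⁴ gal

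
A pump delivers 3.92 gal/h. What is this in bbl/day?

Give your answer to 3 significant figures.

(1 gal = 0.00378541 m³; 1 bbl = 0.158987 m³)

3.92 gal/h × 0.00378541 m³/gal ÷ 3600 s/h = 4.12189×10⁻⁶ m³/s
4.12189×10⁻⁶ m³/s ÷ 0.158987 m³/bbl × 86400 s/day = 2.24 bbl/day

2.24 bbl/day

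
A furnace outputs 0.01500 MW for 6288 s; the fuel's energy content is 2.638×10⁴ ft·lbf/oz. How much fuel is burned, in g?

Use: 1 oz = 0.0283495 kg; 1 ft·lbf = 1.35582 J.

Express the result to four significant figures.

7.476×10⁴ g

0.01500 MW → 15000 W
E = P × t = 15000 × 6288 = 9.432×10⁷ J
2.638×10⁴ ft·lbf/oz → 1.26163×10⁶ J/kg
m = E / e_s = 9.432×10⁷ / 1.26163×10⁶ = 74.7604 kg
In g: 74.7604 / 0.001 = 74760.4 g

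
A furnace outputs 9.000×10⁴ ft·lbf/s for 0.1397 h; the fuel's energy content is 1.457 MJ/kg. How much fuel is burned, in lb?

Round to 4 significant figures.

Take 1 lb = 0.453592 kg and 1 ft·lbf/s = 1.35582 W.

92.86 lb

9.000×10⁴ ft·lbf/s → 122024 W
0.1397 h → 502.92 s
E = P × t = 122024 × 502.92 = 6.13683×10⁷ J
1.457 MJ/kg → 1.457×10⁶ J/kg
m = E / e_s = 6.13683×10⁷ / 1.457×10⁶ = 42.1196 kg
In lb: 42.1196 / 0.453592 = 92.8579 lb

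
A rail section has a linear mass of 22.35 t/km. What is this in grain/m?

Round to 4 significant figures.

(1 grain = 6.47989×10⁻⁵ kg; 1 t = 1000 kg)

22.35 t/km × 1000 kg/t ÷ 1000 m/km = 22.35 kg/m
22.35 kg/m ÷ 6.47989×10⁻⁵ kg/grain = 344913 grain/m

3.449×10⁵ grain/m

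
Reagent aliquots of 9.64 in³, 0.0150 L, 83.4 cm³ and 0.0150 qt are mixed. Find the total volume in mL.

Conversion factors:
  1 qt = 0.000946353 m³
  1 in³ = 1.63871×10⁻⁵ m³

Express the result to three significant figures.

271 mL

9.64 in³ × 1.63871×10⁻⁵ = 1.57972×10⁻⁴ m³
0.0150 L × 0.001 = 1.5×10⁻⁵ m³
83.4 cm³ × 10⁻⁶ = 8.34×10⁻⁵ m³
0.0150 qt × 0.000946353 = 1.41953×10⁻⁵ m³
Combined: 1.57972×10⁻⁴ + 1.5×10⁻⁵ + 8.34×10⁻⁵ + 1.41953×10⁻⁵ = 2.70567×10⁻⁴ m³
In mL: 2.70567×10⁻⁴ / 10⁻⁶ = 270.567 mL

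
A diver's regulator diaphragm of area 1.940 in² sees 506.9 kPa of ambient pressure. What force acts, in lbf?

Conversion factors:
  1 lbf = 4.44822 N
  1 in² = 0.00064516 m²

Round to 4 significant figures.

506.9 kPa × 1000 → 506900 Pa
1.940 in² × 0.00064516 → 0.00125161 m²
F = P × A = 506900 Pa × 0.00125161 m² = 634.441 N
634.441 N ÷ (4.44822 N/lbf) = 142.628 lbf

142.6 lbf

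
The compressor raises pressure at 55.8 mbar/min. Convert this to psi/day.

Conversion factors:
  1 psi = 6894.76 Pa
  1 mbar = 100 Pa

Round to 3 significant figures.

1170 psi/day

55.8 mbar/min × 100 Pa/mbar ÷ 60 s/min = 93 Pa/s
93 Pa/s ÷ 6894.76 Pa/psi × 86400 s/day = 1165.41 psi/day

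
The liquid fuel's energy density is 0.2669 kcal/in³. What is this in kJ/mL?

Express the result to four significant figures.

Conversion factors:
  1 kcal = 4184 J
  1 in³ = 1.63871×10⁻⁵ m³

0.06815 kJ/mL

0.2669 kcal/in³ × 4184 J/kcal ÷ 1.63871×10⁻⁵ m³/in³ = 6.81457×10⁷ J/m³
6.81457×10⁷ J/m³ ÷ 1000 J/kJ × 10⁻⁶ m³/mL = 0.0681457 kJ/mL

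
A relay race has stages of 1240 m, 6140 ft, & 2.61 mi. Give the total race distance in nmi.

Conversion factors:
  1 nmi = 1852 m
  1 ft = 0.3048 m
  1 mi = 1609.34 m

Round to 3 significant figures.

3.95 nmi

1240 m (already m)
6140 ft × 0.3048 → 1871.47 m
2.61 mi × 1609.34 → 4200.38 m
Total: 1240 + 1871.47 + 4200.38 = 7311.85 m
In nmi: 7311.85 / 1852 = 3.94808 nmi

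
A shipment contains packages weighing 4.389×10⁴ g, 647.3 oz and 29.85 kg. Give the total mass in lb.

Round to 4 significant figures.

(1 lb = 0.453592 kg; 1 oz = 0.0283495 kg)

4.389×10⁴ g × 0.001 = 43.89 kg
647.3 oz × 0.0283495 = 18.3506 kg
29.85 kg (already kg)
Total: 43.89 + 18.3506 + 29.85 = 92.0906 kg
In lb: 92.0906 / 0.453592 = 203.025 lb

203.0 lb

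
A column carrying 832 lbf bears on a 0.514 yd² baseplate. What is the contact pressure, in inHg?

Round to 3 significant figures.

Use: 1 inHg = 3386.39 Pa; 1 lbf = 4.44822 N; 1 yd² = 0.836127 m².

832 lbf × 4.44822 → 3700.92 N
0.514 yd² × 0.836127 → 0.429769 m²
P = F / A = 3700.92 N / 0.429769 m² = 8611.42 Pa
8611.42 Pa ÷ (3386.39 Pa/inHg) = 2.54295 inHg

2.54 inHg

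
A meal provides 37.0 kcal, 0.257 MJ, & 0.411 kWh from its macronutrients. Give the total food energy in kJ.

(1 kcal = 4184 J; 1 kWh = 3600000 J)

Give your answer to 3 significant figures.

37.0 kcal × 4184 = 154808 J
0.257 MJ × 1000000 = 257000 J
0.411 kWh × 3600000 = 1.4796×10⁶ J
Total: 154808 + 257000 + 1.4796×10⁶ = 1.89141×10⁶ J
In kJ: 1.89141×10⁶ / 1000 = 1891.41 kJ

1890 kJ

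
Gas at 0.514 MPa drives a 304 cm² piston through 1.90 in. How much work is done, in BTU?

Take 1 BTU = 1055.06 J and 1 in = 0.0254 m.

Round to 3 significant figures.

0.514 MPa → 514000 Pa
304 cm² → 0.0304 m²
F = P × A = 514000 × 0.0304 = 15625.6 N
1.90 in → 0.04826 m
W = F × d = 15625.6 × 0.04826 = 754.091 J
In BTU: 754.091 / 1055.06 = 0.714738 BTU

0.715 BTU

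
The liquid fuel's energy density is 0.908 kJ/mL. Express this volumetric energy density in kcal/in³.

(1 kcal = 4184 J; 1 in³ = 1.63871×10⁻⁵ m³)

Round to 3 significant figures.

3.56 kcal/in³

0.908 kJ/mL × 1000 J/kJ ÷ 10⁻⁶ m³/mL = 9.08×10⁸ J/m³
9.08×10⁸ J/m³ ÷ 4184 J/kcal × 1.63871×10⁻⁵ m³/in³ = 3.55628 kcal/in³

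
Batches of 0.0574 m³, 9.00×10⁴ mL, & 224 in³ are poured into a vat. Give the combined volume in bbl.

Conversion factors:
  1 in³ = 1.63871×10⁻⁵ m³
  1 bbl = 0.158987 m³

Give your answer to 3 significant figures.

0.950 bbl

0.0574 m³ (already m³)
9.00×10⁴ mL × 10⁻⁶ = 0.09 m³
224 in³ × 1.63871×10⁻⁵ = 0.00367071 m³
Total: 0.0574 + 0.09 + 0.00367071 = 0.151071 m³
In bbl: 0.151071 / 0.158987 = 0.95021 bbl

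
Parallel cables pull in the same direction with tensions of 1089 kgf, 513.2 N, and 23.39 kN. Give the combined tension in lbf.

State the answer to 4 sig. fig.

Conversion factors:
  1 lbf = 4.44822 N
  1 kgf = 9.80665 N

7774 lbf

1089 kgf × 9.80665 = 10679.4 N
513.2 N (already N)
23.39 kN × 1000 = 23390 N
Combined: 10679.4 + 513.2 + 23390 = 34582.6 N
In lbf: 34582.6 / 4.44822 = 7774.48 lbf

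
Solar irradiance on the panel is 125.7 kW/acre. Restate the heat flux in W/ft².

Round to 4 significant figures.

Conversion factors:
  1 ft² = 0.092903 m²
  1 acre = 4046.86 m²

2.886 W/ft²

125.7 kW/acre × 1000 W/kW ÷ 4046.86 m²/acre = 31.0611 W/m²
31.0611 W/m² × 0.092903 m²/ft² = 2.88567 W/ft²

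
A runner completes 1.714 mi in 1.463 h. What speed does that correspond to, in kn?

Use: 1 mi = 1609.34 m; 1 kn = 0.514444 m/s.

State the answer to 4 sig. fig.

1.018 kn

1.714 mi × 1609.34 = 2758.41 m
1.463 h × 3600 = 5266.8 s
v = d / t = 2758.41 m / 5266.8 s = 0.523735 m/s
0.523735 m/s ÷ (0.514444 m/s/kn) = 1.01806 kn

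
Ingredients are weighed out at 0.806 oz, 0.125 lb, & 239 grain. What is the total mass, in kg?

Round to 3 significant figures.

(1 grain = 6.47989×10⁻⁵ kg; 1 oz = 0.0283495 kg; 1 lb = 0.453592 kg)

0.806 oz × 0.0283495 = 0.0228497 kg
0.125 lb × 0.453592 = 0.056699 kg
239 grain × 6.47989×10⁻⁵ = 0.0154869 kg
Sum: 0.0228497 + 0.056699 + 0.0154869 = 0.0950356 kg

0.0950 kg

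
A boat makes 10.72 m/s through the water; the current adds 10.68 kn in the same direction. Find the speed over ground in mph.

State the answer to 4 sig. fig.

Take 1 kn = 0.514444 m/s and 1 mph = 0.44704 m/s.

36.27 mph

10.72 m/s (already m/s)
10.68 kn × 0.514444 → 5.49426 m/s
Combined: 10.72 + 5.49426 = 16.2143 m/s
In mph: 16.2143 / 0.44704 = 36.2704 mph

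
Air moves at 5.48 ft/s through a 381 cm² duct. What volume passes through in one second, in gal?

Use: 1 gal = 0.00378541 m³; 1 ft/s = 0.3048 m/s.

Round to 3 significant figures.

16.8 gal

5.48 ft/s × 0.3048 = 1.6703 m/s
381 cm² × 0.0001 = 0.0381 m²
V = v × A × t = 1.6703 m/s × 0.0381 m² × 1 s = 0.0636384 m³
0.0636384 m³ ÷ (0.00378541 m³/gal) = 16.8115 gal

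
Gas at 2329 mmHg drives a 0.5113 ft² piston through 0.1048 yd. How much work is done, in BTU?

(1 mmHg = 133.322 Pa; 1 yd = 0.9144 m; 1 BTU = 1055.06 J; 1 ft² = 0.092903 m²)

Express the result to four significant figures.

1.340 BTU

2329 mmHg → 310507 Pa
0.5113 ft² → 0.0475013 m²
F = P × A = 310507 × 0.0475013 = 14749.5 N
0.1048 yd → 0.0958291 m
W = F × d = 14749.5 × 0.0958291 = 1413.43 J
In BTU: 1413.43 / 1055.06 = 1.33967 BTU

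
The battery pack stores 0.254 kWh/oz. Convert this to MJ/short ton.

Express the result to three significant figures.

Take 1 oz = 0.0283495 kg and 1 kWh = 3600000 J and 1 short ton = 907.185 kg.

2.93×10⁴ MJ/short ton

0.254 kWh/oz × 3600000 J/kWh ÷ 0.0283495 kg/oz = 3.22545×10⁷ J/kg
3.22545×10⁷ J/kg ÷ 1000000 J/MJ × 907.185 kg/short ton = 29260.8 MJ/short ton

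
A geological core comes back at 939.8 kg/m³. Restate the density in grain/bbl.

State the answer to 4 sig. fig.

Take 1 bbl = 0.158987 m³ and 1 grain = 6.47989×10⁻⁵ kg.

2.306×10⁶ grain/bbl

939.8 kg/m³ is already 939.8 kg/m³
939.8 kg/m³ ÷ 6.47989×10⁻⁵ kg/grain × 0.158987 m³/bbl = 2.30584×10⁶ grain/bbl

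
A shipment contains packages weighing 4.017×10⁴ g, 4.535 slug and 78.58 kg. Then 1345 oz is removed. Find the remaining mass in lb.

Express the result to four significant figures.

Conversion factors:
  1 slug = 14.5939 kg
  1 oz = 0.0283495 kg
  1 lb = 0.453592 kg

4.017×10⁴ g × 0.001 = 40.17 kg
4.535 slug × 14.5939 = 66.1833 kg
78.58 kg (already kg)
1345 oz × 0.0283495 = 38.1301 kg
Net: 40.17 + 66.1833 + 78.58 − 38.1301 = 146.803 kg
In lb: 146.803 / 0.453592 = 323.645 lb

323.6 lb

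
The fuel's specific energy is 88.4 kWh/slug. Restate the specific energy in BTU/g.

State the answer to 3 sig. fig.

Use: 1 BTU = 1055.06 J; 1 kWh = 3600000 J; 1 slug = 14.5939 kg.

20.7 BTU/g

88.4 kWh/slug × 3600000 J/kWh ÷ 14.5939 kg/slug = 2.18064×10⁷ J/kg
2.18064×10⁷ J/kg ÷ 1055.06 J/BTU × 0.001 kg/g = 20.6684 BTU/g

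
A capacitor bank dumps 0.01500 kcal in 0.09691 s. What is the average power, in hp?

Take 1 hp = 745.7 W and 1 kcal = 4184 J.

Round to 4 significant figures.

0.8685 hp

0.01500 kcal × 4184 → 62.76 J
P = E / t = 62.76 J / 0.09691 s = 647.611 W
647.611 W ÷ (745.7 W/hp) = 0.868461 hp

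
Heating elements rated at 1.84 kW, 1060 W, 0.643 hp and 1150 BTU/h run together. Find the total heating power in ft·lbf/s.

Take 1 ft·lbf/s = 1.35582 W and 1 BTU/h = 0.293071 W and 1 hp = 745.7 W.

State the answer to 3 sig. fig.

2740 ft·lbf/s

1.84 kW × 1000 = 1840 W
1060 W (already W)
0.643 hp × 745.7 = 479.485 W
1150 BTU/h × 0.293071 = 337.032 W
Sum: 1840 + 1060 + 479.485 + 337.032 = 3716.52 W
In ft·lbf/s: 3716.52 / 1.35582 = 2741.16 ft·lbf/s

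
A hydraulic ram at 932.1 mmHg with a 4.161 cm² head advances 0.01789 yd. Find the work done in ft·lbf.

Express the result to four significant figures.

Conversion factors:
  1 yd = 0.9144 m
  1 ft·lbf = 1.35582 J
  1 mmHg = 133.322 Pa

932.1 mmHg → 124269 Pa
4.161 cm² → 4.161×10⁻⁴ m²
F = P × A = 124269 × 4.161×10⁻⁴ = 51.7083 N
0.01789 yd → 0.0163586 m
W = F × d = 51.7083 × 0.0163586 = 0.845875 J
In ft·lbf: 0.845875 / 1.35582 = 0.623884 ft·lbf

0.6239 ft·lbf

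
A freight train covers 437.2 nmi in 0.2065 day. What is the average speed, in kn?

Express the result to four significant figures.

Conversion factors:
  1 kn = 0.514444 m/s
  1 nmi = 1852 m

88.22 kn

437.2 nmi × 1852 = 809694 m
0.2065 day × 86400 = 17841.6 s
v = d / t = 809694 m / 17841.6 s = 45.3824 m/s
45.3824 m/s ÷ (0.514444 m/s/kn) = 88.2164 kn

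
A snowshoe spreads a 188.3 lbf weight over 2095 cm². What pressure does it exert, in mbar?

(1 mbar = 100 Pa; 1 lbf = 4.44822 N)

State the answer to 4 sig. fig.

39.98 mbar

188.3 lbf × 4.44822 → 837.6 N
2095 cm² × 0.0001 → 0.2095 m²
P = F / A = 837.6 N / 0.2095 m² = 3998.09 Pa
3998.09 Pa ÷ (100 Pa/mbar) = 39.9809 mbar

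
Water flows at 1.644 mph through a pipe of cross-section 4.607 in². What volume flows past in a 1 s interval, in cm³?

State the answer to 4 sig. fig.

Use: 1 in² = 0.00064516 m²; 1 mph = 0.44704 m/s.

2184 cm³

1.644 mph × 0.44704 = 0.734934 m/s
4.607 in² × 0.00064516 = 0.00297225 m²
V = v × A × t = 0.734934 m/s × 0.00297225 m² × 1 s = 0.00218441 m³
0.00218441 m³ ÷ (10⁻⁶ m³/cm³) = 2184.41 cm³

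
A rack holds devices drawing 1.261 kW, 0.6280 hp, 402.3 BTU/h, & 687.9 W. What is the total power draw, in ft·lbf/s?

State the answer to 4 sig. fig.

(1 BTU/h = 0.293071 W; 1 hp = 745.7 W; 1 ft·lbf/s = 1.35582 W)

1870 ft·lbf/s

1.261 kW × 1000 = 1261 W
0.6280 hp × 745.7 = 468.3 W
402.3 BTU/h × 0.293071 = 117.902 W
687.9 W (already W)
Sum: 1261 + 468.3 + 117.902 + 687.9 = 2535.1 W
In ft·lbf/s: 2535.1 / 1.35582 = 1869.79 ft·lbf/s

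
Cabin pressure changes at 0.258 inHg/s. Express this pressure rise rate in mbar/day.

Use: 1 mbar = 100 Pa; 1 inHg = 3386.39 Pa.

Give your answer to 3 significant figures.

0.258 inHg/s × 3386.39 Pa/inHg = 873.689 Pa/s
873.689 Pa/s ÷ 100 Pa/mbar × 86400 s/day = 754867 mbar/day

7.55×10⁵ mbar/day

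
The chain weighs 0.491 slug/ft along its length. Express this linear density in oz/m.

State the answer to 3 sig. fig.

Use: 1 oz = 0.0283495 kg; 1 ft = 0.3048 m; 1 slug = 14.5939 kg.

829 oz/m

0.491 slug/ft × 14.5939 kg/slug ÷ 0.3048 m/ft = 23.5092 kg/m
23.5092 kg/m ÷ 0.0283495 kg/oz = 829.263 oz/m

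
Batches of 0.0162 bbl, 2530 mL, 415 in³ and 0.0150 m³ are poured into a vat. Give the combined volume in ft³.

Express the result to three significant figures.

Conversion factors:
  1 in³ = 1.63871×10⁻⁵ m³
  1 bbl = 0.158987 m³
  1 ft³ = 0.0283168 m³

0.0162 bbl × 0.158987 = 0.00257559 m³
2530 mL × 10⁻⁶ = 0.00253 m³
415 in³ × 1.63871×10⁻⁵ = 0.00680065 m³
0.0150 m³ (already m³)
Total: 0.00257559 + 0.00253 + 0.00680065 + 0.015 = 0.0269062 m³
In ft³: 0.0269062 / 0.0283168 = 0.950185 ft³

0.950 ft³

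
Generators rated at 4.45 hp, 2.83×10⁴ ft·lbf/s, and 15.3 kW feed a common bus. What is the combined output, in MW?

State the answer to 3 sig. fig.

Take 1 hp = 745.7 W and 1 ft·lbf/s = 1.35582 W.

4.45 hp × 745.7 → 3318.36 W
2.83×10⁴ ft·lbf/s × 1.35582 → 38369.7 W
15.3 kW × 1000 → 15300 W
Combined: 3318.36 + 38369.7 + 15300 = 56988.1 W
In MW: 56988.1 / 1000000 = 0.0569881 MW

0.0570 MW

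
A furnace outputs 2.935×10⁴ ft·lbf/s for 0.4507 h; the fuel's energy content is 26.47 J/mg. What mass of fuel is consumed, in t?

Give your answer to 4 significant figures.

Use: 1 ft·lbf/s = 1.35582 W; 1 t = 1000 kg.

0.002439 t

2.935×10⁴ ft·lbf/s → 39793.3 W
0.4507 h → 1622.52 s
E = P × t = 39793.3 × 1622.52 = 6.45654×10⁷ J
26.47 J/mg → 2.647×10⁷ J/kg
m = E / e_s = 6.45654×10⁷ / 2.647×10⁷ = 2.43919 kg
In t: 2.43919 / 1000 = 0.00243919 t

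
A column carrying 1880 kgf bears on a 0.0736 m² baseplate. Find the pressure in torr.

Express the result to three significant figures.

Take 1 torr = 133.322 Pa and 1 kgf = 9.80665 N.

1880 kgf × 9.80665 = 18436.5 N
P = F / A = 18436.5 N / 0.0736 m² = 250496 Pa
250496 Pa ÷ (133.322 Pa/torr) = 1878.88 torr

1880 torr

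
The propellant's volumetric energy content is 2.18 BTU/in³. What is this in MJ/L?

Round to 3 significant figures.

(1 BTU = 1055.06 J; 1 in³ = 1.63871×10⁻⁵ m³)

2.18 BTU/in³ × 1055.06 J/BTU ÷ 1.63871×10⁻⁵ m³/in³ = 1.40356×10⁸ J/m³
1.40356×10⁸ J/m³ ÷ 1000000 J/MJ × 0.001 m³/L = 0.140356 MJ/L

0.140 MJ/L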